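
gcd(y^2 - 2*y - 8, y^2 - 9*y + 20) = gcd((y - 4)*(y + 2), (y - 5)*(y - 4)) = y - 4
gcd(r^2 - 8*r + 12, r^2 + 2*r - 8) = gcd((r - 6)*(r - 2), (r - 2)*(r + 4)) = r - 2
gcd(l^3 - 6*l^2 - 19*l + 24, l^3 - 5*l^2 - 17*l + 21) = l^2 + 2*l - 3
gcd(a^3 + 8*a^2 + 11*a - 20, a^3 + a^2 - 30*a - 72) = a + 4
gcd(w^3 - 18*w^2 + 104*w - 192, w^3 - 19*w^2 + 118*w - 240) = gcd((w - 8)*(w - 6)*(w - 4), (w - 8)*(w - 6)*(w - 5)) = w^2 - 14*w + 48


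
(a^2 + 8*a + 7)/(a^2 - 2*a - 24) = (a^2 + 8*a + 7)/(a^2 - 2*a - 24)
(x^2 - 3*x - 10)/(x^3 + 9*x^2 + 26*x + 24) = (x - 5)/(x^2 + 7*x + 12)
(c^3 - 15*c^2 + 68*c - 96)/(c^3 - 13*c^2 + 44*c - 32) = (c - 3)/(c - 1)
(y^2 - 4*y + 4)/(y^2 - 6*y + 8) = (y - 2)/(y - 4)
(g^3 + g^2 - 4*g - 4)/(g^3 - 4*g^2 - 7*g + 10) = (g^2 - g - 2)/(g^2 - 6*g + 5)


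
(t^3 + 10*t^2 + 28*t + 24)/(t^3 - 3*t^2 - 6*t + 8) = (t^2 + 8*t + 12)/(t^2 - 5*t + 4)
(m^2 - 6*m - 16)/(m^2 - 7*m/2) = 2*(m^2 - 6*m - 16)/(m*(2*m - 7))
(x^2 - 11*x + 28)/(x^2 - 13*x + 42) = (x - 4)/(x - 6)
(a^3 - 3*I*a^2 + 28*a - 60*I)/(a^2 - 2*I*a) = a - I + 30/a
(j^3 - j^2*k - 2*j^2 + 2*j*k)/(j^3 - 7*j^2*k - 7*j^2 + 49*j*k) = (j^2 - j*k - 2*j + 2*k)/(j^2 - 7*j*k - 7*j + 49*k)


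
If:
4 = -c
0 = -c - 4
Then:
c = -4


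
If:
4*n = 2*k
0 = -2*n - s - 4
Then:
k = -s - 4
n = -s/2 - 2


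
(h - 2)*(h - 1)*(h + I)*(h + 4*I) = h^4 - 3*h^3 + 5*I*h^3 - 2*h^2 - 15*I*h^2 + 12*h + 10*I*h - 8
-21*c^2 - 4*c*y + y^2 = (-7*c + y)*(3*c + y)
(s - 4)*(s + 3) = s^2 - s - 12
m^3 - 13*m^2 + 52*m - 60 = (m - 6)*(m - 5)*(m - 2)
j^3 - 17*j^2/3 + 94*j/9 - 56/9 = (j - 7/3)*(j - 2)*(j - 4/3)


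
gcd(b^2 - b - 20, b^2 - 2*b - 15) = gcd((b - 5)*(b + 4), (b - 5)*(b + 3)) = b - 5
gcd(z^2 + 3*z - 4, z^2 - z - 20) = z + 4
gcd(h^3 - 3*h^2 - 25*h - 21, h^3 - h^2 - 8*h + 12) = h + 3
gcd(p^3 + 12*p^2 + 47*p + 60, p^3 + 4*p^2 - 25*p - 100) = p^2 + 9*p + 20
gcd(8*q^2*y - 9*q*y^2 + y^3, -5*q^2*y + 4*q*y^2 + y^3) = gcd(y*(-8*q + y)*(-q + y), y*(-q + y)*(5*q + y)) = -q*y + y^2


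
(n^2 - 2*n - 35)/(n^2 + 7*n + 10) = (n - 7)/(n + 2)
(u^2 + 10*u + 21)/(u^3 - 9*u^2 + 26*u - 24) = (u^2 + 10*u + 21)/(u^3 - 9*u^2 + 26*u - 24)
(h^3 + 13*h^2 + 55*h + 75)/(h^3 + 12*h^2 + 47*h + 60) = (h + 5)/(h + 4)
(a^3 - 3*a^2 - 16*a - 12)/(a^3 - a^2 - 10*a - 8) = (a - 6)/(a - 4)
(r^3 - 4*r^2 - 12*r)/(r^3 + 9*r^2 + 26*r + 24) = r*(r - 6)/(r^2 + 7*r + 12)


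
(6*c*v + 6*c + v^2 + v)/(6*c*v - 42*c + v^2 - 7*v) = (v + 1)/(v - 7)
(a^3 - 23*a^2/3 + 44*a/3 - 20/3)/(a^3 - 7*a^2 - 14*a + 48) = (3*a^2 - 17*a + 10)/(3*(a^2 - 5*a - 24))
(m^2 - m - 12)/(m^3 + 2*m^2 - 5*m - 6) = (m - 4)/(m^2 - m - 2)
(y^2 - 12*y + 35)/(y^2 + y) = (y^2 - 12*y + 35)/(y*(y + 1))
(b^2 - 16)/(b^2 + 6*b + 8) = (b - 4)/(b + 2)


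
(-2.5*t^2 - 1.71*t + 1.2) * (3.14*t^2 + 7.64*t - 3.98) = -7.85*t^4 - 24.4694*t^3 + 0.653600000000001*t^2 + 15.9738*t - 4.776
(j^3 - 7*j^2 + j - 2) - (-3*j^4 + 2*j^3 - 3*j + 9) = 3*j^4 - j^3 - 7*j^2 + 4*j - 11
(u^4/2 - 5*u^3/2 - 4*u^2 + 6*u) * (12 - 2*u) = -u^5 + 11*u^4 - 22*u^3 - 60*u^2 + 72*u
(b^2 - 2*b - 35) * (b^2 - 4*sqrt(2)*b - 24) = b^4 - 4*sqrt(2)*b^3 - 2*b^3 - 59*b^2 + 8*sqrt(2)*b^2 + 48*b + 140*sqrt(2)*b + 840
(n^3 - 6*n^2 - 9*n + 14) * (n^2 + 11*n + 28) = n^5 + 5*n^4 - 47*n^3 - 253*n^2 - 98*n + 392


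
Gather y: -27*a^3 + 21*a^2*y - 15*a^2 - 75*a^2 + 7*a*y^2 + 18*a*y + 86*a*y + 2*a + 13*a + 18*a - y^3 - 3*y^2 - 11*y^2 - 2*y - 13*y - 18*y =-27*a^3 - 90*a^2 + 33*a - y^3 + y^2*(7*a - 14) + y*(21*a^2 + 104*a - 33)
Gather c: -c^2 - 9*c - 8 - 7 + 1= -c^2 - 9*c - 14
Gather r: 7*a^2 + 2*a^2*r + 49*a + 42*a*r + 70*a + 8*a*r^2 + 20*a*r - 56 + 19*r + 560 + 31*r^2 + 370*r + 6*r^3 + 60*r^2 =7*a^2 + 119*a + 6*r^3 + r^2*(8*a + 91) + r*(2*a^2 + 62*a + 389) + 504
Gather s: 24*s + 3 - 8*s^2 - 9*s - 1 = -8*s^2 + 15*s + 2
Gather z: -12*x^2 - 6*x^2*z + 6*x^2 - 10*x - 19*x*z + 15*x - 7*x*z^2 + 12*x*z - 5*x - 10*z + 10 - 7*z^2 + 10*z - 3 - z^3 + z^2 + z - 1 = -6*x^2 - z^3 + z^2*(-7*x - 6) + z*(-6*x^2 - 7*x + 1) + 6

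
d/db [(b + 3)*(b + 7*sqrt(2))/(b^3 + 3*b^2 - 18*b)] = (b*(2*b + 3 + 7*sqrt(2))*(b^2 + 3*b - 18) - 3*(b + 3)*(b + 7*sqrt(2))*(b^2 + 2*b - 6))/(b^2*(b^2 + 3*b - 18)^2)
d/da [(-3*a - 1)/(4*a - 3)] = 13/(4*a - 3)^2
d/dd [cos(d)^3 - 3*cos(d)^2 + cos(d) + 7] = (-3*cos(d)^2 + 6*cos(d) - 1)*sin(d)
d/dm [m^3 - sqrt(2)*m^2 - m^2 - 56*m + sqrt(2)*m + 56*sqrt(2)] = 3*m^2 - 2*sqrt(2)*m - 2*m - 56 + sqrt(2)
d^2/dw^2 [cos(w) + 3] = -cos(w)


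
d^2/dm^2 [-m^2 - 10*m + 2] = -2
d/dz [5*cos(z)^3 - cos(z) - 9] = (1 - 15*cos(z)^2)*sin(z)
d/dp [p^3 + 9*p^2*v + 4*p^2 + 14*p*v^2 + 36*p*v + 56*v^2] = 3*p^2 + 18*p*v + 8*p + 14*v^2 + 36*v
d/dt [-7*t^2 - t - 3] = -14*t - 1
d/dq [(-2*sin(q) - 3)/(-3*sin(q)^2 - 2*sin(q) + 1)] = 2*(-9*sin(q) + 3*cos(q)^2 - 7)*cos(q)/(3*sin(q)^2 + 2*sin(q) - 1)^2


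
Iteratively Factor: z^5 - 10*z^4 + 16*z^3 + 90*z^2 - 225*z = (z)*(z^4 - 10*z^3 + 16*z^2 + 90*z - 225) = z*(z - 3)*(z^3 - 7*z^2 - 5*z + 75) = z*(z - 5)*(z - 3)*(z^2 - 2*z - 15) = z*(z - 5)*(z - 3)*(z + 3)*(z - 5)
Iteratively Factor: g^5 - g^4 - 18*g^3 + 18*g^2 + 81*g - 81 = (g - 3)*(g^4 + 2*g^3 - 12*g^2 - 18*g + 27) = (g - 3)*(g + 3)*(g^3 - g^2 - 9*g + 9) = (g - 3)*(g + 3)^2*(g^2 - 4*g + 3) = (g - 3)^2*(g + 3)^2*(g - 1)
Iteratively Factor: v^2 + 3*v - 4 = (v + 4)*(v - 1)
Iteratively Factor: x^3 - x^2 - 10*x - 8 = (x - 4)*(x^2 + 3*x + 2) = (x - 4)*(x + 1)*(x + 2)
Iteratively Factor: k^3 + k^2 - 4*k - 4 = (k + 1)*(k^2 - 4) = (k - 2)*(k + 1)*(k + 2)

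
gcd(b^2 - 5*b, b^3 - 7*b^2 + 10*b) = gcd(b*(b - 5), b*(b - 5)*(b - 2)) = b^2 - 5*b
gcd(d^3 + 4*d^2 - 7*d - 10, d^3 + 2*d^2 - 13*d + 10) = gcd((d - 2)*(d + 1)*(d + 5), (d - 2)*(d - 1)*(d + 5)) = d^2 + 3*d - 10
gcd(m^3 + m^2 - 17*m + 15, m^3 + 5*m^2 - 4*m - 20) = m + 5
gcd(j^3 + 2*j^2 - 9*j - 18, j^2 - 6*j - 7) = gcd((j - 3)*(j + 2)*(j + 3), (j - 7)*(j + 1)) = 1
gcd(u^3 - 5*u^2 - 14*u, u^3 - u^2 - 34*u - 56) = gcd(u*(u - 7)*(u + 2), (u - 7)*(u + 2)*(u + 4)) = u^2 - 5*u - 14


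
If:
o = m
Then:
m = o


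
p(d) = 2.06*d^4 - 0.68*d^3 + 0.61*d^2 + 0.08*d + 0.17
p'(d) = 8.24*d^3 - 2.04*d^2 + 1.22*d + 0.08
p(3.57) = 311.90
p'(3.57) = 353.35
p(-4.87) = 1251.52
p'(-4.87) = -1005.97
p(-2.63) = 115.11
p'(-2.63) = -167.14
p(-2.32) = 71.44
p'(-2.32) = -116.62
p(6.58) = 3695.01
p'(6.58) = 2267.28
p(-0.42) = 0.36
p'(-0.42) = -1.40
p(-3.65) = 406.70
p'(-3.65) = -432.24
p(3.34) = 238.27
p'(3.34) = 288.42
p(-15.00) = 106718.72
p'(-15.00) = -28287.22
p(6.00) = 2545.49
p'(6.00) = 1713.80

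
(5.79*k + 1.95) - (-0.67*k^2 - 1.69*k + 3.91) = 0.67*k^2 + 7.48*k - 1.96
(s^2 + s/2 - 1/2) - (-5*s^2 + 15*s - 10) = 6*s^2 - 29*s/2 + 19/2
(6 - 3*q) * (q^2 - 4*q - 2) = -3*q^3 + 18*q^2 - 18*q - 12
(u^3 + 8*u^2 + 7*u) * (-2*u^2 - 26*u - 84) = -2*u^5 - 42*u^4 - 306*u^3 - 854*u^2 - 588*u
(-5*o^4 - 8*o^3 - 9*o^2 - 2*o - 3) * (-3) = 15*o^4 + 24*o^3 + 27*o^2 + 6*o + 9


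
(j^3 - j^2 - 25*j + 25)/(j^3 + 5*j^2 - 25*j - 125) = (j - 1)/(j + 5)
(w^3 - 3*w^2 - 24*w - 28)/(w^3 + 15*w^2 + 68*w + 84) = (w^2 - 5*w - 14)/(w^2 + 13*w + 42)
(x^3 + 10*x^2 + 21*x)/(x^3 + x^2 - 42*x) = (x + 3)/(x - 6)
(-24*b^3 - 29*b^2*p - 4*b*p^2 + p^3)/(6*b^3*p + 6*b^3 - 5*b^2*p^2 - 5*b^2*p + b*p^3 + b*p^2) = (-24*b^3 - 29*b^2*p - 4*b*p^2 + p^3)/(b*(6*b^2*p + 6*b^2 - 5*b*p^2 - 5*b*p + p^3 + p^2))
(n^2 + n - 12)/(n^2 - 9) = (n + 4)/(n + 3)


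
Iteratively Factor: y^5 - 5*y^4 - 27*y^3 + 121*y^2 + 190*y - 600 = (y + 3)*(y^4 - 8*y^3 - 3*y^2 + 130*y - 200) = (y + 3)*(y + 4)*(y^3 - 12*y^2 + 45*y - 50) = (y - 5)*(y + 3)*(y + 4)*(y^2 - 7*y + 10) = (y - 5)*(y - 2)*(y + 3)*(y + 4)*(y - 5)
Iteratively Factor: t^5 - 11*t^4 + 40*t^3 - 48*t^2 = (t)*(t^4 - 11*t^3 + 40*t^2 - 48*t) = t*(t - 3)*(t^3 - 8*t^2 + 16*t) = t*(t - 4)*(t - 3)*(t^2 - 4*t) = t^2*(t - 4)*(t - 3)*(t - 4)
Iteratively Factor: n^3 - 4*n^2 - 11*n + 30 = (n - 2)*(n^2 - 2*n - 15) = (n - 2)*(n + 3)*(n - 5)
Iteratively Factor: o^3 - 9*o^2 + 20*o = (o - 4)*(o^2 - 5*o) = o*(o - 4)*(o - 5)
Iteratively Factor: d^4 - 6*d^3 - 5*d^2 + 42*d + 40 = (d + 2)*(d^3 - 8*d^2 + 11*d + 20) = (d + 1)*(d + 2)*(d^2 - 9*d + 20) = (d - 5)*(d + 1)*(d + 2)*(d - 4)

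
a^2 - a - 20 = (a - 5)*(a + 4)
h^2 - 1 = (h - 1)*(h + 1)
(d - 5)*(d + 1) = d^2 - 4*d - 5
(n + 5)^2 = n^2 + 10*n + 25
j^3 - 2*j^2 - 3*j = j*(j - 3)*(j + 1)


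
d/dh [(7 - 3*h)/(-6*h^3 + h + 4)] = (18*h^3 - 3*h - (3*h - 7)*(18*h^2 - 1) - 12)/(-6*h^3 + h + 4)^2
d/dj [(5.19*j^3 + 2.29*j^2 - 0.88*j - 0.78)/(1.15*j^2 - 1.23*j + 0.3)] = (5.9685*j^4 - 12.7674*j^3 + 2.8663*j^2 + 3.168*j - 1.2234)/(1.3225*j^4 - 2.829*j^3 + 2.2029*j^2 - 0.738*j + 0.09)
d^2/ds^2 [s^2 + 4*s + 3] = 2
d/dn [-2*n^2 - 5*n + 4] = -4*n - 5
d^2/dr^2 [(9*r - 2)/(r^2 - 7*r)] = 2*(9*r^3 - 6*r^2 + 42*r - 98)/(r^3*(r^3 - 21*r^2 + 147*r - 343))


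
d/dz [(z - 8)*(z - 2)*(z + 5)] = 3*z^2 - 10*z - 34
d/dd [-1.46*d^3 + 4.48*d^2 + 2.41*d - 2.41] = -4.38*d^2 + 8.96*d + 2.41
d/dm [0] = 0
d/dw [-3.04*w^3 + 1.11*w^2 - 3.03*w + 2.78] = -9.12*w^2 + 2.22*w - 3.03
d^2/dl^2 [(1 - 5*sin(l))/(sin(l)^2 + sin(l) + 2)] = (45*sin(l)^5 - 9*sin(l)^4 - 13*sin(l)^3 + 3*sin(l)^2 + 18*sin(l) + 55*sin(3*l)/2 - 5*sin(5*l)/2 + 18)/(sin(l)^2 + sin(l) + 2)^3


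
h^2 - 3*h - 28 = (h - 7)*(h + 4)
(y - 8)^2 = y^2 - 16*y + 64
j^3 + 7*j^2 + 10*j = j*(j + 2)*(j + 5)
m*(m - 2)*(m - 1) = m^3 - 3*m^2 + 2*m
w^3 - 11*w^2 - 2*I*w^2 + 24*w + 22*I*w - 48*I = (w - 8)*(w - 3)*(w - 2*I)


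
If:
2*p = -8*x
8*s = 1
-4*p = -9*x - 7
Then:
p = 28/25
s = 1/8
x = -7/25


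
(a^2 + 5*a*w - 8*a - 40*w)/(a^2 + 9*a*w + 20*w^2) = (a - 8)/(a + 4*w)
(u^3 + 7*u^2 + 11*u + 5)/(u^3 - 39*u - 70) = (u^2 + 2*u + 1)/(u^2 - 5*u - 14)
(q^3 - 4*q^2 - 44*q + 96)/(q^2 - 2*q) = q - 2 - 48/q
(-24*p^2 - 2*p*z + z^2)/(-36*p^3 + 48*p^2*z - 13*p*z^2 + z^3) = (4*p + z)/(6*p^2 - 7*p*z + z^2)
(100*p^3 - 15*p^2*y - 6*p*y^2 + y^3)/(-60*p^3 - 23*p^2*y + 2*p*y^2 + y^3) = (-5*p + y)/(3*p + y)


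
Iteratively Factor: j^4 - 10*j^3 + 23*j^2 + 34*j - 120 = (j - 4)*(j^3 - 6*j^2 - j + 30) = (j - 4)*(j - 3)*(j^2 - 3*j - 10) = (j - 5)*(j - 4)*(j - 3)*(j + 2)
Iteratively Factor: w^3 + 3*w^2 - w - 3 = (w + 3)*(w^2 - 1) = (w + 1)*(w + 3)*(w - 1)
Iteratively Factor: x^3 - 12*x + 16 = (x - 2)*(x^2 + 2*x - 8) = (x - 2)^2*(x + 4)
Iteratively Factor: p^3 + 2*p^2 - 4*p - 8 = (p - 2)*(p^2 + 4*p + 4) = (p - 2)*(p + 2)*(p + 2)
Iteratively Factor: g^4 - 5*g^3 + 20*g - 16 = (g + 2)*(g^3 - 7*g^2 + 14*g - 8) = (g - 1)*(g + 2)*(g^2 - 6*g + 8) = (g - 4)*(g - 1)*(g + 2)*(g - 2)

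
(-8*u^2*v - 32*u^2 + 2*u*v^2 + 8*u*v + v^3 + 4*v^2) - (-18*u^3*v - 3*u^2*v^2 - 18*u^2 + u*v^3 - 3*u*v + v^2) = 18*u^3*v + 3*u^2*v^2 - 8*u^2*v - 14*u^2 - u*v^3 + 2*u*v^2 + 11*u*v + v^3 + 3*v^2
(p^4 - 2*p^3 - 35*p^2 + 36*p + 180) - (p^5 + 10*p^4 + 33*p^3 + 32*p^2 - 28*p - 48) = -p^5 - 9*p^4 - 35*p^3 - 67*p^2 + 64*p + 228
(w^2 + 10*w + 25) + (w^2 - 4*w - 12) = 2*w^2 + 6*w + 13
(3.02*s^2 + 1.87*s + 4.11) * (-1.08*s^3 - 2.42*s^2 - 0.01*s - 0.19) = -3.2616*s^5 - 9.328*s^4 - 8.9944*s^3 - 10.5387*s^2 - 0.3964*s - 0.7809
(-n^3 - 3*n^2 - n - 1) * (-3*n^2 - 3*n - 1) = 3*n^5 + 12*n^4 + 13*n^3 + 9*n^2 + 4*n + 1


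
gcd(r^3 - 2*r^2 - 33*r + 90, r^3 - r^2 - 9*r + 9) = r - 3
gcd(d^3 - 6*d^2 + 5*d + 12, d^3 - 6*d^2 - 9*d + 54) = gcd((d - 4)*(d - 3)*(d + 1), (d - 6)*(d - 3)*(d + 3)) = d - 3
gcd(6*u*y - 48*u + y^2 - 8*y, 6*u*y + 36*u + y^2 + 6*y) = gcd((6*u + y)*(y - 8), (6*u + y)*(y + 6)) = 6*u + y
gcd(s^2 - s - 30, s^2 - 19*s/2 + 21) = s - 6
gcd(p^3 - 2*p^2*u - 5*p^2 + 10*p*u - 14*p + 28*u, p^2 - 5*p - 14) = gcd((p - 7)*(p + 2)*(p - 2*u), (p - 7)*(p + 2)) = p^2 - 5*p - 14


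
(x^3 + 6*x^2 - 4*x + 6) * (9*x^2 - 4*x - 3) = 9*x^5 + 50*x^4 - 63*x^3 + 52*x^2 - 12*x - 18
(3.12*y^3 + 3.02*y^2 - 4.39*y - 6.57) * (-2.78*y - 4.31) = -8.6736*y^4 - 21.8428*y^3 - 0.812000000000001*y^2 + 37.1855*y + 28.3167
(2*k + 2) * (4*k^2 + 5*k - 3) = 8*k^3 + 18*k^2 + 4*k - 6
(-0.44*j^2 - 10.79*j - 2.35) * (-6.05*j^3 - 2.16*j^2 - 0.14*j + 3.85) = 2.662*j^5 + 66.2299*j^4 + 37.5855*j^3 + 4.8926*j^2 - 41.2125*j - 9.0475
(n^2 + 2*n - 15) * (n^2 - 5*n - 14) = n^4 - 3*n^3 - 39*n^2 + 47*n + 210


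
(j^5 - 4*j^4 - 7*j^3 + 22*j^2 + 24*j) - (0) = j^5 - 4*j^4 - 7*j^3 + 22*j^2 + 24*j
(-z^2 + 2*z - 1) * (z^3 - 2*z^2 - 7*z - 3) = -z^5 + 4*z^4 + 2*z^3 - 9*z^2 + z + 3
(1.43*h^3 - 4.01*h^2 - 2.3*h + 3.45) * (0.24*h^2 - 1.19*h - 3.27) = 0.3432*h^5 - 2.6641*h^4 - 0.4562*h^3 + 16.6777*h^2 + 3.4155*h - 11.2815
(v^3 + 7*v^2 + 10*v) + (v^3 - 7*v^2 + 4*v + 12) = 2*v^3 + 14*v + 12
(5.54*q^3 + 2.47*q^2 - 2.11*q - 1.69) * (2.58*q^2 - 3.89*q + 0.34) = 14.2932*q^5 - 15.178*q^4 - 13.1685*q^3 + 4.6875*q^2 + 5.8567*q - 0.5746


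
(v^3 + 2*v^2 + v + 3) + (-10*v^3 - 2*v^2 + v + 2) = -9*v^3 + 2*v + 5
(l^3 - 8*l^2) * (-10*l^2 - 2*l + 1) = -10*l^5 + 78*l^4 + 17*l^3 - 8*l^2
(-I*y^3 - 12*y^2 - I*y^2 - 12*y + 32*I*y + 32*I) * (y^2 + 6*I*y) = -I*y^5 - 6*y^4 - I*y^4 - 6*y^3 - 40*I*y^3 - 192*y^2 - 40*I*y^2 - 192*y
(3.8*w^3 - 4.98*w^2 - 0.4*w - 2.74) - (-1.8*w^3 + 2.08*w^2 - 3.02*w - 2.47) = 5.6*w^3 - 7.06*w^2 + 2.62*w - 0.27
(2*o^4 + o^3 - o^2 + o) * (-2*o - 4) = -4*o^5 - 10*o^4 - 2*o^3 + 2*o^2 - 4*o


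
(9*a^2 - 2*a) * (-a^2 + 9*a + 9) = -9*a^4 + 83*a^3 + 63*a^2 - 18*a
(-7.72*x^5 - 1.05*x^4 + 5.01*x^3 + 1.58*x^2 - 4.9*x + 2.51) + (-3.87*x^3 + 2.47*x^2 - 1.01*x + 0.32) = -7.72*x^5 - 1.05*x^4 + 1.14*x^3 + 4.05*x^2 - 5.91*x + 2.83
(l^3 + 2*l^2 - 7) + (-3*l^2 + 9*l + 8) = l^3 - l^2 + 9*l + 1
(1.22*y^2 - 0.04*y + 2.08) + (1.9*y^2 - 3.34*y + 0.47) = 3.12*y^2 - 3.38*y + 2.55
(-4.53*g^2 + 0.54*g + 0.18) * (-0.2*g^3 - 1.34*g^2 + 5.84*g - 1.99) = 0.906*g^5 + 5.9622*g^4 - 27.2148*g^3 + 11.9271*g^2 - 0.0234000000000001*g - 0.3582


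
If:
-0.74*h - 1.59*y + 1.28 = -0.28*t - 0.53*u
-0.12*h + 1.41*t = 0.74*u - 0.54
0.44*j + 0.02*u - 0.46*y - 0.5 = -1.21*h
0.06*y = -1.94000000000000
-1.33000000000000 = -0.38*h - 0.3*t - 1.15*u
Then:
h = 57.58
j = -190.26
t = -4.28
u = -16.76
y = -32.33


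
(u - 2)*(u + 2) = u^2 - 4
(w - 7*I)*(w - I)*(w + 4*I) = w^3 - 4*I*w^2 + 25*w - 28*I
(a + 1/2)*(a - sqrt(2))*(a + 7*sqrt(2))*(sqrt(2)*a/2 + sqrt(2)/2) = sqrt(2)*a^4/2 + 3*sqrt(2)*a^3/4 + 6*a^3 - 27*sqrt(2)*a^2/4 + 9*a^2 - 21*sqrt(2)*a/2 + 3*a - 7*sqrt(2)/2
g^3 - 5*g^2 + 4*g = g*(g - 4)*(g - 1)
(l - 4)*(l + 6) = l^2 + 2*l - 24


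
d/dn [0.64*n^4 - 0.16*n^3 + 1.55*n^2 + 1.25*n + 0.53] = 2.56*n^3 - 0.48*n^2 + 3.1*n + 1.25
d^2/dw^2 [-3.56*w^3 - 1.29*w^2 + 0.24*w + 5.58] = -21.36*w - 2.58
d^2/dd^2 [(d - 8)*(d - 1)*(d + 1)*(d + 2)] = 12*d^2 - 36*d - 34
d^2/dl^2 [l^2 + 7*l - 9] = 2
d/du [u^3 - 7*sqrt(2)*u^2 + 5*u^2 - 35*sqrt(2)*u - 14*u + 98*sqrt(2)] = 3*u^2 - 14*sqrt(2)*u + 10*u - 35*sqrt(2) - 14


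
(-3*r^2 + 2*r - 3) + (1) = -3*r^2 + 2*r - 2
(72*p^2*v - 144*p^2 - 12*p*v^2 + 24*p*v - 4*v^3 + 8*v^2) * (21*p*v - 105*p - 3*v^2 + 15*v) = 1512*p^3*v^2 - 10584*p^3*v + 15120*p^3 - 468*p^2*v^3 + 3276*p^2*v^2 - 4680*p^2*v - 48*p*v^4 + 336*p*v^3 - 480*p*v^2 + 12*v^5 - 84*v^4 + 120*v^3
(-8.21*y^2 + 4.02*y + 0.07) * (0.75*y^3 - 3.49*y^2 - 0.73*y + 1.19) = -6.1575*y^5 + 31.6679*y^4 - 7.984*y^3 - 12.9488*y^2 + 4.7327*y + 0.0833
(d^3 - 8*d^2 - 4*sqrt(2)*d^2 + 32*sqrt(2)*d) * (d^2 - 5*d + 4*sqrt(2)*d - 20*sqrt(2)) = d^5 - 13*d^4 + 8*d^3 + 416*d^2 - 1280*d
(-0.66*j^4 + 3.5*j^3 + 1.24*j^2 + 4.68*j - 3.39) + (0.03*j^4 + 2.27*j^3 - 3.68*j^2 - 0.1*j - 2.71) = -0.63*j^4 + 5.77*j^3 - 2.44*j^2 + 4.58*j - 6.1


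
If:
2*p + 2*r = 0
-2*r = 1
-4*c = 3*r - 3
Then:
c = 9/8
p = 1/2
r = -1/2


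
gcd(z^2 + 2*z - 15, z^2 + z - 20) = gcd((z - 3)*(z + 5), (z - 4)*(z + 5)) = z + 5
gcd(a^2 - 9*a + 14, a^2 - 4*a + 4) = a - 2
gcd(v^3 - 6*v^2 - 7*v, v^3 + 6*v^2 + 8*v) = v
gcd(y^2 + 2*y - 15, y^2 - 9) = y - 3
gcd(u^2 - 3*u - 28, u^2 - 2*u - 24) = u + 4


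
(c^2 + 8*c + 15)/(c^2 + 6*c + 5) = (c + 3)/(c + 1)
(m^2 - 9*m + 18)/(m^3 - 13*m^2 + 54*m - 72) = 1/(m - 4)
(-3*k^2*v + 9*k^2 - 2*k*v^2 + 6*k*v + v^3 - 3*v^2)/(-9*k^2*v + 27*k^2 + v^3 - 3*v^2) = (k + v)/(3*k + v)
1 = 1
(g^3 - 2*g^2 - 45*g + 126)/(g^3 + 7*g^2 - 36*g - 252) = (g - 3)/(g + 6)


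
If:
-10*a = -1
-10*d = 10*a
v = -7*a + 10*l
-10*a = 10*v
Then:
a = 1/10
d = -1/10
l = 3/50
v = -1/10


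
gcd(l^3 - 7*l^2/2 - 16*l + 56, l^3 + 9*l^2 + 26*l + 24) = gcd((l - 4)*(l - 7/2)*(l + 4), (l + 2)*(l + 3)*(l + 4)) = l + 4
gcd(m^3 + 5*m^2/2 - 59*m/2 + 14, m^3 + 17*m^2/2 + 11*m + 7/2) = m + 7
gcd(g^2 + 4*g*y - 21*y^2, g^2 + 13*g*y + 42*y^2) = g + 7*y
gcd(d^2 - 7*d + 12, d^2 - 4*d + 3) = d - 3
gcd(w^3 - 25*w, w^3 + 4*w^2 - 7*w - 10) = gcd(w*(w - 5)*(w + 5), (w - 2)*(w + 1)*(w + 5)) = w + 5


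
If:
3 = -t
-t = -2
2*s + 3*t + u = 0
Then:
No Solution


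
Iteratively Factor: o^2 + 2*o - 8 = (o + 4)*(o - 2)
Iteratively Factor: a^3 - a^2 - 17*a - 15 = (a - 5)*(a^2 + 4*a + 3) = (a - 5)*(a + 3)*(a + 1)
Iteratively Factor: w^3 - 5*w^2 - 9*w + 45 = (w - 5)*(w^2 - 9) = (w - 5)*(w + 3)*(w - 3)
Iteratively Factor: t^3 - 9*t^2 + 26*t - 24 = (t - 3)*(t^2 - 6*t + 8) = (t - 4)*(t - 3)*(t - 2)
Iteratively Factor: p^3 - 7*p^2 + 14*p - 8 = (p - 2)*(p^2 - 5*p + 4) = (p - 2)*(p - 1)*(p - 4)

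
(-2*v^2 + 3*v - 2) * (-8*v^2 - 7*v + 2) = 16*v^4 - 10*v^3 - 9*v^2 + 20*v - 4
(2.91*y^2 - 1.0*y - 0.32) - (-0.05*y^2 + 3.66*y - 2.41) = 2.96*y^2 - 4.66*y + 2.09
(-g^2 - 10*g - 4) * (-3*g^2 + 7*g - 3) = 3*g^4 + 23*g^3 - 55*g^2 + 2*g + 12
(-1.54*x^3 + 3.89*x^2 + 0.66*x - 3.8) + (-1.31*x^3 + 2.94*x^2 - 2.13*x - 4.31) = -2.85*x^3 + 6.83*x^2 - 1.47*x - 8.11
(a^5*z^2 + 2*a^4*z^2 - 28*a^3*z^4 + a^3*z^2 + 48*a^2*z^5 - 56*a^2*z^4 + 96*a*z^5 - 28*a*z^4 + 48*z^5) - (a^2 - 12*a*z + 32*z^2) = a^5*z^2 + 2*a^4*z^2 - 28*a^3*z^4 + a^3*z^2 + 48*a^2*z^5 - 56*a^2*z^4 - a^2 + 96*a*z^5 - 28*a*z^4 + 12*a*z + 48*z^5 - 32*z^2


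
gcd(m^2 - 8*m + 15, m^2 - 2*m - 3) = m - 3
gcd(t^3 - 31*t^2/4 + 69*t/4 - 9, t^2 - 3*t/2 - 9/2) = t - 3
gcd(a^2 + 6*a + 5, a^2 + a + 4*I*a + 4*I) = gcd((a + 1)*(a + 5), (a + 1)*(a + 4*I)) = a + 1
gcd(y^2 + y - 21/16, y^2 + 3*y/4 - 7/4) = y + 7/4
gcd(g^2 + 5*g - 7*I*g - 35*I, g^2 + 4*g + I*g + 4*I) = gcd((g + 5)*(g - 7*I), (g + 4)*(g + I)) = 1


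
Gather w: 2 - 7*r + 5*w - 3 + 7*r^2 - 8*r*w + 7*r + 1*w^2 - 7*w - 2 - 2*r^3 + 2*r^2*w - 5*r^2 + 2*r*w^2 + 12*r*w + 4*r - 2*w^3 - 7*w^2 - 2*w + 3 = -2*r^3 + 2*r^2 + 4*r - 2*w^3 + w^2*(2*r - 6) + w*(2*r^2 + 4*r - 4)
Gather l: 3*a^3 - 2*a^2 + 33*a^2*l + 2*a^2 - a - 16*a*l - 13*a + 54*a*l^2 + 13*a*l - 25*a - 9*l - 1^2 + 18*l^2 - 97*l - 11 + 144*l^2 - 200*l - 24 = 3*a^3 - 39*a + l^2*(54*a + 162) + l*(33*a^2 - 3*a - 306) - 36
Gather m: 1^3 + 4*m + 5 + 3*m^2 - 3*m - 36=3*m^2 + m - 30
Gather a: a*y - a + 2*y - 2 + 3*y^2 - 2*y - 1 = a*(y - 1) + 3*y^2 - 3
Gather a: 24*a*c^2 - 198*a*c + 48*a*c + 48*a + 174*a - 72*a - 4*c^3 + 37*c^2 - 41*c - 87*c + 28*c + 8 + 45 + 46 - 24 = a*(24*c^2 - 150*c + 150) - 4*c^3 + 37*c^2 - 100*c + 75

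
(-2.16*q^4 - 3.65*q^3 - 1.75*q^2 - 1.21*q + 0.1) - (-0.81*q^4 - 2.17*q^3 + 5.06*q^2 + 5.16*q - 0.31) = -1.35*q^4 - 1.48*q^3 - 6.81*q^2 - 6.37*q + 0.41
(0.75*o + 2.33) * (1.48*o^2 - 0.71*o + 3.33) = 1.11*o^3 + 2.9159*o^2 + 0.8432*o + 7.7589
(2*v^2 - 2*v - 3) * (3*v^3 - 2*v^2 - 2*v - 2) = 6*v^5 - 10*v^4 - 9*v^3 + 6*v^2 + 10*v + 6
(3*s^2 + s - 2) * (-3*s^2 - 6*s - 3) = -9*s^4 - 21*s^3 - 9*s^2 + 9*s + 6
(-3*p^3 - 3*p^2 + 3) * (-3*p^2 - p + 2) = 9*p^5 + 12*p^4 - 3*p^3 - 15*p^2 - 3*p + 6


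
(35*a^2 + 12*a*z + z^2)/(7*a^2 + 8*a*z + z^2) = (5*a + z)/(a + z)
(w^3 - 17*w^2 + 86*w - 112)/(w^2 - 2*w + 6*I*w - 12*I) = (w^2 - 15*w + 56)/(w + 6*I)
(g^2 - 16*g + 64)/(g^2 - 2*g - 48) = (g - 8)/(g + 6)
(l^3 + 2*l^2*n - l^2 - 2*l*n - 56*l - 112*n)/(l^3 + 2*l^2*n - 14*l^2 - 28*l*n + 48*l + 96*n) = (l + 7)/(l - 6)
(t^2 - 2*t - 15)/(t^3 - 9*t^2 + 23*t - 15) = (t + 3)/(t^2 - 4*t + 3)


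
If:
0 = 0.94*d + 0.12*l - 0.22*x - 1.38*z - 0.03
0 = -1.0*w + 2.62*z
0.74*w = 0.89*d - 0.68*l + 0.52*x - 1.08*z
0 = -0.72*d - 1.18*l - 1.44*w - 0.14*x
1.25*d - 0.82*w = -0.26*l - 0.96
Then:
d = 1.21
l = -3.06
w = 2.05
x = -1.53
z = 0.78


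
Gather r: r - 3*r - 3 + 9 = 6 - 2*r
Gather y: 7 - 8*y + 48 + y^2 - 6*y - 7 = y^2 - 14*y + 48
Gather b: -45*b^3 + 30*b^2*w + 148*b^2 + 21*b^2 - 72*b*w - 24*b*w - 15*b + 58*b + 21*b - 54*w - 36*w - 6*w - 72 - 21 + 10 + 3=-45*b^3 + b^2*(30*w + 169) + b*(64 - 96*w) - 96*w - 80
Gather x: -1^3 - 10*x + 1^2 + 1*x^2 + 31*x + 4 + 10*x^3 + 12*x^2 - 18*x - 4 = 10*x^3 + 13*x^2 + 3*x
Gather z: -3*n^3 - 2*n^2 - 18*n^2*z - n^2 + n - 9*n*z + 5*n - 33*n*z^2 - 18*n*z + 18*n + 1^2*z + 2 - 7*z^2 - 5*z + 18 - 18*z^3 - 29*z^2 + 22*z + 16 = -3*n^3 - 3*n^2 + 24*n - 18*z^3 + z^2*(-33*n - 36) + z*(-18*n^2 - 27*n + 18) + 36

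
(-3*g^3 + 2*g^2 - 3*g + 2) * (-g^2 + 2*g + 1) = 3*g^5 - 8*g^4 + 4*g^3 - 6*g^2 + g + 2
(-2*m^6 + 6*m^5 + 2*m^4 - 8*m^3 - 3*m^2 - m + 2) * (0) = 0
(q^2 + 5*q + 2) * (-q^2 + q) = -q^4 - 4*q^3 + 3*q^2 + 2*q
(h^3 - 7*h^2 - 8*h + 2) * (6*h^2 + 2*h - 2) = 6*h^5 - 40*h^4 - 64*h^3 + 10*h^2 + 20*h - 4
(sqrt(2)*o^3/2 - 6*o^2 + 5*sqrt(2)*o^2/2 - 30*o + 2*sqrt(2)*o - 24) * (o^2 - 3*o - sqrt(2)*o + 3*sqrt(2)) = sqrt(2)*o^5/2 - 7*o^4 + sqrt(2)*o^4 - 14*o^3 + sqrt(2)*o^3/2 + 6*sqrt(2)*o^2 + 77*o^2 - 66*sqrt(2)*o + 84*o - 72*sqrt(2)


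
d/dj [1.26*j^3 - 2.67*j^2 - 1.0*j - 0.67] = 3.78*j^2 - 5.34*j - 1.0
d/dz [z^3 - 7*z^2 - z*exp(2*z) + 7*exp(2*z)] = 3*z^2 - 2*z*exp(2*z) - 14*z + 13*exp(2*z)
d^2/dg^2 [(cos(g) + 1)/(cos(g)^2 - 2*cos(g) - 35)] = (sin(g)^4*cos(g) + 6*sin(g)^4 - 80*sin(g)^2 + 1109*cos(g) + 51*cos(3*g) + 136)/(sin(g)^2 + 2*cos(g) + 34)^3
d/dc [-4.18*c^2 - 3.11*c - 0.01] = -8.36*c - 3.11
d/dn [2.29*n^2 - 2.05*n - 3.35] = 4.58*n - 2.05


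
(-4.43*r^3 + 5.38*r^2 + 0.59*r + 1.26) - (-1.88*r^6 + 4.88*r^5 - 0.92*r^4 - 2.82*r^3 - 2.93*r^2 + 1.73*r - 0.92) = 1.88*r^6 - 4.88*r^5 + 0.92*r^4 - 1.61*r^3 + 8.31*r^2 - 1.14*r + 2.18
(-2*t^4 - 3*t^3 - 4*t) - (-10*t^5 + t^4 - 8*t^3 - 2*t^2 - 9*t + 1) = 10*t^5 - 3*t^4 + 5*t^3 + 2*t^2 + 5*t - 1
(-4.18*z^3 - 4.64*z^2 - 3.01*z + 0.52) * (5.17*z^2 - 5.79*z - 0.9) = -21.6106*z^5 + 0.2134*z^4 + 15.0659*z^3 + 24.2923*z^2 - 0.3018*z - 0.468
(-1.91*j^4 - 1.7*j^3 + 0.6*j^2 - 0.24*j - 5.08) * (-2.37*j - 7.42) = 4.5267*j^5 + 18.2012*j^4 + 11.192*j^3 - 3.8832*j^2 + 13.8204*j + 37.6936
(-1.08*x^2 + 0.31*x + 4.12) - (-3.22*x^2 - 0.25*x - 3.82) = 2.14*x^2 + 0.56*x + 7.94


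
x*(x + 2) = x^2 + 2*x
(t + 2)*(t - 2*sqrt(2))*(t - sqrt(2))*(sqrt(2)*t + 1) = sqrt(2)*t^4 - 5*t^3 + 2*sqrt(2)*t^3 - 10*t^2 + sqrt(2)*t^2 + 2*sqrt(2)*t + 4*t + 8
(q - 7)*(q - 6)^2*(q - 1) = q^4 - 20*q^3 + 139*q^2 - 372*q + 252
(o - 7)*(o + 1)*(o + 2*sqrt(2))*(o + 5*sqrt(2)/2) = o^4 - 6*o^3 + 9*sqrt(2)*o^3/2 - 27*sqrt(2)*o^2 + 3*o^2 - 60*o - 63*sqrt(2)*o/2 - 70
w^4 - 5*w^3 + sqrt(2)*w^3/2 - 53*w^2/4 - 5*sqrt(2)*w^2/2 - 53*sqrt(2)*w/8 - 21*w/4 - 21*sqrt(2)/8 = (w - 7)*(w + 1/2)*(w + 3/2)*(w + sqrt(2)/2)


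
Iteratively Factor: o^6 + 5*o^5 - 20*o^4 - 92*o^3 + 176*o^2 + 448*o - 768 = (o + 4)*(o^5 + o^4 - 24*o^3 + 4*o^2 + 160*o - 192) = (o + 4)^2*(o^4 - 3*o^3 - 12*o^2 + 52*o - 48) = (o - 2)*(o + 4)^2*(o^3 - o^2 - 14*o + 24) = (o - 2)^2*(o + 4)^2*(o^2 + o - 12) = (o - 2)^2*(o + 4)^3*(o - 3)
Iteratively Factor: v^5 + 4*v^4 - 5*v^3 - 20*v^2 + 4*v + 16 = (v + 2)*(v^4 + 2*v^3 - 9*v^2 - 2*v + 8) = (v + 2)*(v + 4)*(v^3 - 2*v^2 - v + 2) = (v + 1)*(v + 2)*(v + 4)*(v^2 - 3*v + 2) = (v - 1)*(v + 1)*(v + 2)*(v + 4)*(v - 2)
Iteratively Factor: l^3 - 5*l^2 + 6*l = (l)*(l^2 - 5*l + 6) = l*(l - 2)*(l - 3)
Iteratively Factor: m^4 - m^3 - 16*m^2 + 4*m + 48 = (m - 2)*(m^3 + m^2 - 14*m - 24) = (m - 2)*(m + 3)*(m^2 - 2*m - 8) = (m - 4)*(m - 2)*(m + 3)*(m + 2)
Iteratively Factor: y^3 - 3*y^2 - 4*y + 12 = (y + 2)*(y^2 - 5*y + 6) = (y - 3)*(y + 2)*(y - 2)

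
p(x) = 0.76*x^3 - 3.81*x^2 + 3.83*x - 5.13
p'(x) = 2.28*x^2 - 7.62*x + 3.83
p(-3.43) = -93.76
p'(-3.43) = 56.79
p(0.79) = -4.11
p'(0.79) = -0.77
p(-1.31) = -18.39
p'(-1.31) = 17.72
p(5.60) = 30.30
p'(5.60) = 32.66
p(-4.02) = -131.47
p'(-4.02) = 71.31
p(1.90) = -6.39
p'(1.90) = -2.42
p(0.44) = -4.12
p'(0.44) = 0.92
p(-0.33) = -6.84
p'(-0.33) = 6.59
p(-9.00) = -902.25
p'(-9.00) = 257.09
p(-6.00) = -329.43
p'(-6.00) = 131.63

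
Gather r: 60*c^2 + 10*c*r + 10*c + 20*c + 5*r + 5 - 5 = 60*c^2 + 30*c + r*(10*c + 5)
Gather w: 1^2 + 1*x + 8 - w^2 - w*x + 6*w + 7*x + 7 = -w^2 + w*(6 - x) + 8*x + 16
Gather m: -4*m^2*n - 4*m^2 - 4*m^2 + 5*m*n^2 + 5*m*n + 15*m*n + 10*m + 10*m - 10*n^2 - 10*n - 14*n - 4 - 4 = m^2*(-4*n - 8) + m*(5*n^2 + 20*n + 20) - 10*n^2 - 24*n - 8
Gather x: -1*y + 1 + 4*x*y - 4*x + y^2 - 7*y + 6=x*(4*y - 4) + y^2 - 8*y + 7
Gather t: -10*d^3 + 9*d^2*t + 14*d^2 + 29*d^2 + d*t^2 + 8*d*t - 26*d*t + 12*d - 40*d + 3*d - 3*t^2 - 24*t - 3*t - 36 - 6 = -10*d^3 + 43*d^2 - 25*d + t^2*(d - 3) + t*(9*d^2 - 18*d - 27) - 42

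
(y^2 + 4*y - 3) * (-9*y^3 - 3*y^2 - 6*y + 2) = -9*y^5 - 39*y^4 + 9*y^3 - 13*y^2 + 26*y - 6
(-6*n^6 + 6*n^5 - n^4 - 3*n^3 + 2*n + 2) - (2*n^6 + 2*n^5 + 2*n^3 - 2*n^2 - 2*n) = -8*n^6 + 4*n^5 - n^4 - 5*n^3 + 2*n^2 + 4*n + 2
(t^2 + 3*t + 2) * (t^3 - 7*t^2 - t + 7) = t^5 - 4*t^4 - 20*t^3 - 10*t^2 + 19*t + 14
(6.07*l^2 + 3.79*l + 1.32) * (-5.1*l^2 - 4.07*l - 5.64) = -30.957*l^4 - 44.0339*l^3 - 56.3921*l^2 - 26.748*l - 7.4448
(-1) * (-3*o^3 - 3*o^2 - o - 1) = 3*o^3 + 3*o^2 + o + 1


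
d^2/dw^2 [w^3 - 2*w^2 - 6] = 6*w - 4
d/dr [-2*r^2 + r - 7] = 1 - 4*r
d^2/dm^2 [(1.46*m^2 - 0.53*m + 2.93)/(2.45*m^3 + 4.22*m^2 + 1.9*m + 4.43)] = (17.5273*m^6 - 19.08795*m^5 + 137.39208*m^4 + 225.491616*m^3 + 300.170136*m^2 + 9.60073799999998*m - 22.169028)/(14.706125*m^9 + 75.99165*m^8 + 165.10599*m^7 + 272.789273*m^6 + 402.852*m^5 + 406.106136*m^4 + 364.220455*m^3 + 296.428134*m^2 + 111.86193*m + 86.938307)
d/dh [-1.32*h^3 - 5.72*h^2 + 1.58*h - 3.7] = -3.96*h^2 - 11.44*h + 1.58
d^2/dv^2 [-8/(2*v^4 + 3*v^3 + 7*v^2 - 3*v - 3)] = 16*((12*v^2 + 9*v + 7)*(2*v^4 + 3*v^3 + 7*v^2 - 3*v - 3) - (8*v^3 + 9*v^2 + 14*v - 3)^2)/(2*v^4 + 3*v^3 + 7*v^2 - 3*v - 3)^3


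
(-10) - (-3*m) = 3*m - 10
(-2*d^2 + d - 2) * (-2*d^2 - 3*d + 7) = 4*d^4 + 4*d^3 - 13*d^2 + 13*d - 14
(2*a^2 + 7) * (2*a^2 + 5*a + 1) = 4*a^4 + 10*a^3 + 16*a^2 + 35*a + 7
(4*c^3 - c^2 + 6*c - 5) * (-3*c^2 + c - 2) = -12*c^5 + 7*c^4 - 27*c^3 + 23*c^2 - 17*c + 10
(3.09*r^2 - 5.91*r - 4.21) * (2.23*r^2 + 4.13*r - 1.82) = 6.8907*r^4 - 0.4176*r^3 - 39.4204*r^2 - 6.6311*r + 7.6622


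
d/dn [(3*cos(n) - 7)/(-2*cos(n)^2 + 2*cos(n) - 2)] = (3*sin(n)^2 + 14*cos(n) - 7)*sin(n)/(2*(sin(n)^2 + cos(n) - 2)^2)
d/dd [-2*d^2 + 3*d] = 3 - 4*d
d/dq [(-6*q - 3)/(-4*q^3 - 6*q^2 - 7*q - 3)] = 3*(-16*q^3 - 24*q^2 - 12*q - 1)/(16*q^6 + 48*q^5 + 92*q^4 + 108*q^3 + 85*q^2 + 42*q + 9)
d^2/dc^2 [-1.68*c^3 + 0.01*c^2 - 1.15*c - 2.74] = 0.02 - 10.08*c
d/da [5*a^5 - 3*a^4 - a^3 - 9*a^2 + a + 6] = 25*a^4 - 12*a^3 - 3*a^2 - 18*a + 1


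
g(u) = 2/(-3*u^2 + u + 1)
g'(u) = 2*(6*u - 1)/(-3*u^2 + u + 1)^2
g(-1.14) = -0.50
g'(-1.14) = -0.96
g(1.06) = -1.53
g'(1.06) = 6.24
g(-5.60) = -0.02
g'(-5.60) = -0.01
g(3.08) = -0.08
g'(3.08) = 0.06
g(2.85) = -0.10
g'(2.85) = 0.08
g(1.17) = -1.03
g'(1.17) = 3.21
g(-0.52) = -6.04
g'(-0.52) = -75.12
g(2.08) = -0.20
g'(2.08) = 0.23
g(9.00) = -0.00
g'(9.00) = 0.00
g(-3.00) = -0.07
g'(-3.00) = -0.05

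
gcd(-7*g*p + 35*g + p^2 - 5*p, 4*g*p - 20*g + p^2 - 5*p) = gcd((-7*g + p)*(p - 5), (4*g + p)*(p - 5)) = p - 5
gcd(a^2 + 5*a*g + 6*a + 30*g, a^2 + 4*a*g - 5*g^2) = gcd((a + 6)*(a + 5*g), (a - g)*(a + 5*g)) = a + 5*g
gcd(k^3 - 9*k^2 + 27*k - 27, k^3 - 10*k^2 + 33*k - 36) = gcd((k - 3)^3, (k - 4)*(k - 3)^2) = k^2 - 6*k + 9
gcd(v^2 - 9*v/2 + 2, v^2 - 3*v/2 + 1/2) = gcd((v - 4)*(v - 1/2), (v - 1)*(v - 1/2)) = v - 1/2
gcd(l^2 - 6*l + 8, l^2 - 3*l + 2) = l - 2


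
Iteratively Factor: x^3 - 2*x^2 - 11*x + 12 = (x - 4)*(x^2 + 2*x - 3) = (x - 4)*(x + 3)*(x - 1)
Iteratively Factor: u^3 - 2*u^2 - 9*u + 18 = (u - 2)*(u^2 - 9) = (u - 3)*(u - 2)*(u + 3)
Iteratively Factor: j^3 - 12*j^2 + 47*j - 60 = (j - 3)*(j^2 - 9*j + 20) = (j - 4)*(j - 3)*(j - 5)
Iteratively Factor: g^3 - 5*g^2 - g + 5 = (g + 1)*(g^2 - 6*g + 5) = (g - 1)*(g + 1)*(g - 5)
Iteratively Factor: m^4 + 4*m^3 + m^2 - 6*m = (m + 2)*(m^3 + 2*m^2 - 3*m) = (m + 2)*(m + 3)*(m^2 - m) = (m - 1)*(m + 2)*(m + 3)*(m)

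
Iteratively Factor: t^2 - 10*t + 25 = (t - 5)*(t - 5)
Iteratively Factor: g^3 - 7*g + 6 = (g + 3)*(g^2 - 3*g + 2) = (g - 2)*(g + 3)*(g - 1)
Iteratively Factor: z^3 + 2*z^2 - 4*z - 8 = (z - 2)*(z^2 + 4*z + 4) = (z - 2)*(z + 2)*(z + 2)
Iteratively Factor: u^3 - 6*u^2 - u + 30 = (u - 5)*(u^2 - u - 6) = (u - 5)*(u - 3)*(u + 2)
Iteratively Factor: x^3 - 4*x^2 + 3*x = (x - 1)*(x^2 - 3*x) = (x - 3)*(x - 1)*(x)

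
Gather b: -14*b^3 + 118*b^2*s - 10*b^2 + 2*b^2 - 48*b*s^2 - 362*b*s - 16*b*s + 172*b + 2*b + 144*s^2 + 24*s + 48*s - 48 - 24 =-14*b^3 + b^2*(118*s - 8) + b*(-48*s^2 - 378*s + 174) + 144*s^2 + 72*s - 72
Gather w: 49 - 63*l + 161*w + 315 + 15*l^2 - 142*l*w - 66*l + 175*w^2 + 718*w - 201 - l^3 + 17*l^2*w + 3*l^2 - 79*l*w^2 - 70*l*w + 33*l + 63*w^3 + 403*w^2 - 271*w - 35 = -l^3 + 18*l^2 - 96*l + 63*w^3 + w^2*(578 - 79*l) + w*(17*l^2 - 212*l + 608) + 128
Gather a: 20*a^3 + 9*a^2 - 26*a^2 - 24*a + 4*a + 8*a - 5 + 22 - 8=20*a^3 - 17*a^2 - 12*a + 9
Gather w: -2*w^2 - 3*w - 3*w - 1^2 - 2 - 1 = -2*w^2 - 6*w - 4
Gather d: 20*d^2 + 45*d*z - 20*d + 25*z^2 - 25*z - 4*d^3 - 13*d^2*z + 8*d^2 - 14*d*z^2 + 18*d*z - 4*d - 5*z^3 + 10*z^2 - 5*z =-4*d^3 + d^2*(28 - 13*z) + d*(-14*z^2 + 63*z - 24) - 5*z^3 + 35*z^2 - 30*z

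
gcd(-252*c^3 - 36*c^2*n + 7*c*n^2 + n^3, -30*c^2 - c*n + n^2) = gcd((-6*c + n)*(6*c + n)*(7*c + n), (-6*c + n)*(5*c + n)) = 6*c - n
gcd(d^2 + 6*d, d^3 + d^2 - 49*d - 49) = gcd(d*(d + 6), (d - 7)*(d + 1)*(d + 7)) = 1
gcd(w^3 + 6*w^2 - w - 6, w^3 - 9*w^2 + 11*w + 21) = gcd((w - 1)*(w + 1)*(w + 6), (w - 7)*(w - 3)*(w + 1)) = w + 1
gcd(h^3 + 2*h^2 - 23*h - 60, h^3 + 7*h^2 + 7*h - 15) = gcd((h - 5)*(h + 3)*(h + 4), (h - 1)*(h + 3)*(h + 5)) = h + 3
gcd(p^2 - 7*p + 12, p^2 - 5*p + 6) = p - 3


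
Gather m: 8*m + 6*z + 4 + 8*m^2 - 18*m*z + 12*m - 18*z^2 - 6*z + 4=8*m^2 + m*(20 - 18*z) - 18*z^2 + 8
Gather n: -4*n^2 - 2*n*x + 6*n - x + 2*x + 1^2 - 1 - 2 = -4*n^2 + n*(6 - 2*x) + x - 2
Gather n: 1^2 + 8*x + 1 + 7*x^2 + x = 7*x^2 + 9*x + 2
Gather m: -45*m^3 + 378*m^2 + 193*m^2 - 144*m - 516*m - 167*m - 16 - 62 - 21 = -45*m^3 + 571*m^2 - 827*m - 99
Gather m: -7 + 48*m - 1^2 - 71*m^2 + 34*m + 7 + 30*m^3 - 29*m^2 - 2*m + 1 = 30*m^3 - 100*m^2 + 80*m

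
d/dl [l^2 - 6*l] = 2*l - 6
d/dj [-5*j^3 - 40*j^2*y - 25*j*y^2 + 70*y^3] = -15*j^2 - 80*j*y - 25*y^2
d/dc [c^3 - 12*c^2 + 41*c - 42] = 3*c^2 - 24*c + 41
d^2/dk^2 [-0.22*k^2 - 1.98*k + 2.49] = -0.440000000000000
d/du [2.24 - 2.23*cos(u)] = 2.23*sin(u)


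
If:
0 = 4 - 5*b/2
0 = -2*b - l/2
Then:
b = 8/5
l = -32/5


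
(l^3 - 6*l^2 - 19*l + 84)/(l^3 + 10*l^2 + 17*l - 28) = (l^2 - 10*l + 21)/(l^2 + 6*l - 7)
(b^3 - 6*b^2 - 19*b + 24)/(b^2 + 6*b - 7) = (b^2 - 5*b - 24)/(b + 7)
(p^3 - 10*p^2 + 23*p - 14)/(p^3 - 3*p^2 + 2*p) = (p - 7)/p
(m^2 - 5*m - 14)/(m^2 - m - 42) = (m + 2)/(m + 6)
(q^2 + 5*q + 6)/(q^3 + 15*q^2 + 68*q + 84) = (q + 3)/(q^2 + 13*q + 42)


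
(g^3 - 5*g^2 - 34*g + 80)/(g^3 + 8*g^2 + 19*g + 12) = (g^3 - 5*g^2 - 34*g + 80)/(g^3 + 8*g^2 + 19*g + 12)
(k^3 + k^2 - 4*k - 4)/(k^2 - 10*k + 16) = (k^2 + 3*k + 2)/(k - 8)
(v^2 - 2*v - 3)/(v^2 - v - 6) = (v + 1)/(v + 2)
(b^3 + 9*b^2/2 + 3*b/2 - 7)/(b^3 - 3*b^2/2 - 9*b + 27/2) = (2*b^3 + 9*b^2 + 3*b - 14)/(2*b^3 - 3*b^2 - 18*b + 27)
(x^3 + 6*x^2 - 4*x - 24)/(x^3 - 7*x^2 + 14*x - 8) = (x^2 + 8*x + 12)/(x^2 - 5*x + 4)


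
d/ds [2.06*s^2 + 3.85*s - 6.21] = 4.12*s + 3.85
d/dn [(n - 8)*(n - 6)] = 2*n - 14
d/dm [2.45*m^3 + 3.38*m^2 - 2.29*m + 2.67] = 7.35*m^2 + 6.76*m - 2.29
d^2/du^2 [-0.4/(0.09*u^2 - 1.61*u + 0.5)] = (0.00648*u^2 - 0.11592*u - 0.4*(0.18*u - 1.61)*(0.36*u - 3.22) + 0.036)/(0.09*u^2 - 1.61*u + 0.5)^3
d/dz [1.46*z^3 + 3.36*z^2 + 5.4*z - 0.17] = 4.38*z^2 + 6.72*z + 5.4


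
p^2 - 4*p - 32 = (p - 8)*(p + 4)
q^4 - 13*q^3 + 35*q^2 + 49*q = q*(q - 7)^2*(q + 1)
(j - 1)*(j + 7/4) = j^2 + 3*j/4 - 7/4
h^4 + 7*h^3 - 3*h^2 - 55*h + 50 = (h - 2)*(h - 1)*(h + 5)^2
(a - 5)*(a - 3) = a^2 - 8*a + 15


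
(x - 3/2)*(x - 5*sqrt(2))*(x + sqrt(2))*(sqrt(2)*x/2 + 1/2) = sqrt(2)*x^4/2 - 7*x^3/2 - 3*sqrt(2)*x^3/4 - 7*sqrt(2)*x^2 + 21*x^2/4 - 5*x + 21*sqrt(2)*x/2 + 15/2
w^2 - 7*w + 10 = (w - 5)*(w - 2)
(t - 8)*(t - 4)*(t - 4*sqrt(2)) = t^3 - 12*t^2 - 4*sqrt(2)*t^2 + 32*t + 48*sqrt(2)*t - 128*sqrt(2)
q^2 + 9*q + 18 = (q + 3)*(q + 6)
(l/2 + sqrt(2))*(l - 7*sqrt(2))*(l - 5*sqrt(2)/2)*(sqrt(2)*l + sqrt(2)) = sqrt(2)*l^4/2 - 15*l^3/2 + sqrt(2)*l^3/2 - 15*l^2/2 - 3*sqrt(2)*l^2/2 - 3*sqrt(2)*l/2 + 70*l + 70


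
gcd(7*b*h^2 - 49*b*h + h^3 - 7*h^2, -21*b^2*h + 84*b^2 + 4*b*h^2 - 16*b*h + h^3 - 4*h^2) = 7*b + h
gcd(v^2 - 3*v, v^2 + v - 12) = v - 3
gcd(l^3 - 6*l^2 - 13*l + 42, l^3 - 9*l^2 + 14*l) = l^2 - 9*l + 14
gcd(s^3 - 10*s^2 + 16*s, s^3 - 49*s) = s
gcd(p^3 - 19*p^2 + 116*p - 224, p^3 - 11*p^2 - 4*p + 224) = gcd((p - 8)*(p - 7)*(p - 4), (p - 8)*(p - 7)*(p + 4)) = p^2 - 15*p + 56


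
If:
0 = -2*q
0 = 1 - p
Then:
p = 1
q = 0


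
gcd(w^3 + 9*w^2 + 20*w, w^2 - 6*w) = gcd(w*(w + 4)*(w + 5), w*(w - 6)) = w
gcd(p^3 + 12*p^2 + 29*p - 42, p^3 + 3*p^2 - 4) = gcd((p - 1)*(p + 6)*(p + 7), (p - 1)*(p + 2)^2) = p - 1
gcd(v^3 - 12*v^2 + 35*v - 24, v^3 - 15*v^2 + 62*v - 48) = v^2 - 9*v + 8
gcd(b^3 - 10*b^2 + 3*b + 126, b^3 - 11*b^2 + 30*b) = b - 6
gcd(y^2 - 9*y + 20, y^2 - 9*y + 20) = y^2 - 9*y + 20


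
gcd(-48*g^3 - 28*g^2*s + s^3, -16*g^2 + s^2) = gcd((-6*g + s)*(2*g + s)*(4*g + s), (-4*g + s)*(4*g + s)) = 4*g + s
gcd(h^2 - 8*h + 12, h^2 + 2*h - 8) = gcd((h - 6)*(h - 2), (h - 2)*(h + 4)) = h - 2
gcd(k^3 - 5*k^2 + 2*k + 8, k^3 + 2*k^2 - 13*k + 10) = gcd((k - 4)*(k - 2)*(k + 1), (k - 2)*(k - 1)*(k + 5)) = k - 2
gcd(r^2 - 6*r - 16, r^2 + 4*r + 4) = r + 2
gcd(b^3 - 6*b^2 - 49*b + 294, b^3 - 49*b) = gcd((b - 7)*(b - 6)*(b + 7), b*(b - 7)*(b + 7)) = b^2 - 49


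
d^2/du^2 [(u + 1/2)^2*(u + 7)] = 6*u + 16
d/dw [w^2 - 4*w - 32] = 2*w - 4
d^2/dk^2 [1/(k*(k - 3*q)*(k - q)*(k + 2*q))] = 2*(10*k^6 - 30*k^5*q - 21*k^4*q^2 + 92*k^3*q^3 + 39*k^2*q^4 - 90*k*q^5 + 36*q^6)/(k^3*(k^9 - 6*k^8*q - 3*k^7*q^2 + 70*k^6*q^3 - 57*k^5*q^4 - 258*k^4*q^5 + 343*k^3*q^6 + 234*k^2*q^7 - 540*k*q^8 + 216*q^9))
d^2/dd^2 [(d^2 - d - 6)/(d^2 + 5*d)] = 12*(-d^3 - 3*d^2 - 15*d - 25)/(d^3*(d^3 + 15*d^2 + 75*d + 125))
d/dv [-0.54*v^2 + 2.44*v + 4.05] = 2.44 - 1.08*v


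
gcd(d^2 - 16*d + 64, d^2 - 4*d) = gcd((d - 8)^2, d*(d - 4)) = 1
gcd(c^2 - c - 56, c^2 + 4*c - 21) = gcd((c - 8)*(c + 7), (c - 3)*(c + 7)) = c + 7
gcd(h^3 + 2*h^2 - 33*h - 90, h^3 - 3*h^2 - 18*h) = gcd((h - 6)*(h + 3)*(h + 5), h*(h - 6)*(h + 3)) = h^2 - 3*h - 18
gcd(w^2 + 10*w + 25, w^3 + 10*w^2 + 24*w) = 1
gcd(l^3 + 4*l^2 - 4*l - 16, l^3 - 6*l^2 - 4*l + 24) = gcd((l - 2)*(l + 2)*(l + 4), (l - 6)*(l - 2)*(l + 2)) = l^2 - 4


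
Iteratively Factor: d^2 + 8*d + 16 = (d + 4)*(d + 4)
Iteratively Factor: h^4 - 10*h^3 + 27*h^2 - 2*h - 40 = (h - 2)*(h^3 - 8*h^2 + 11*h + 20) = (h - 4)*(h - 2)*(h^2 - 4*h - 5) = (h - 4)*(h - 2)*(h + 1)*(h - 5)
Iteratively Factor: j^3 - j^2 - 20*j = (j - 5)*(j^2 + 4*j) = j*(j - 5)*(j + 4)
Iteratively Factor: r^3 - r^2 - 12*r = (r + 3)*(r^2 - 4*r) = (r - 4)*(r + 3)*(r)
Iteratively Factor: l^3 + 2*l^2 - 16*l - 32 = (l - 4)*(l^2 + 6*l + 8) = (l - 4)*(l + 2)*(l + 4)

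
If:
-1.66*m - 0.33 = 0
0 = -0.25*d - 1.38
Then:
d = -5.52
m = -0.20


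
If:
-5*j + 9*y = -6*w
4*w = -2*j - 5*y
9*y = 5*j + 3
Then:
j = 3/43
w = -1/2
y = 16/43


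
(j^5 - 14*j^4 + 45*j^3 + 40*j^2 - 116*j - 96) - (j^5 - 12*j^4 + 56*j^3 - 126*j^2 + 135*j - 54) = -2*j^4 - 11*j^3 + 166*j^2 - 251*j - 42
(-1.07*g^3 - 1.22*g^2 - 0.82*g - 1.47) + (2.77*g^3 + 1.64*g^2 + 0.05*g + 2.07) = 1.7*g^3 + 0.42*g^2 - 0.77*g + 0.6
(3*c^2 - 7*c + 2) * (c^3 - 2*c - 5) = 3*c^5 - 7*c^4 - 4*c^3 - c^2 + 31*c - 10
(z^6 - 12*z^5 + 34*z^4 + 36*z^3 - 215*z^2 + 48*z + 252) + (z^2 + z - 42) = z^6 - 12*z^5 + 34*z^4 + 36*z^3 - 214*z^2 + 49*z + 210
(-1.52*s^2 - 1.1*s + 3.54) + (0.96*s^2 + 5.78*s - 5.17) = -0.56*s^2 + 4.68*s - 1.63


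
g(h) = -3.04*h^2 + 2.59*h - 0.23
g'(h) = 2.59 - 6.08*h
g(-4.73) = -80.49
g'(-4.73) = 31.35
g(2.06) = -7.80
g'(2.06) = -9.93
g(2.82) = -17.10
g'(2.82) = -14.56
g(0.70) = 0.09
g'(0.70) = -1.67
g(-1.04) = -6.21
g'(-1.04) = 8.91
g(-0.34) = -1.46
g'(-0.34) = 4.66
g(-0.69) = -3.46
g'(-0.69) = 6.79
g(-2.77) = -30.73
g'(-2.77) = 19.43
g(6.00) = -94.13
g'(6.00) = -33.89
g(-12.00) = -469.07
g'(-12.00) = 75.55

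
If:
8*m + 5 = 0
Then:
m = -5/8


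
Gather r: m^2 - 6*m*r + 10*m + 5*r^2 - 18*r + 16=m^2 + 10*m + 5*r^2 + r*(-6*m - 18) + 16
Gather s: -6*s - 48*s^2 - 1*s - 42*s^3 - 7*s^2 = -42*s^3 - 55*s^2 - 7*s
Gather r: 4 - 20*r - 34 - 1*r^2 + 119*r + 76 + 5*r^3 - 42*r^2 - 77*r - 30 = 5*r^3 - 43*r^2 + 22*r + 16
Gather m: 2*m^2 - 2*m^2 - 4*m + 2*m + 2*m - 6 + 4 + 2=0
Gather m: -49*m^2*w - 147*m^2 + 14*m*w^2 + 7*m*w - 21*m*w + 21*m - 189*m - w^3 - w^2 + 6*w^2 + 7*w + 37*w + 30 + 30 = m^2*(-49*w - 147) + m*(14*w^2 - 14*w - 168) - w^3 + 5*w^2 + 44*w + 60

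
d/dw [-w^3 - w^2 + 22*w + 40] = -3*w^2 - 2*w + 22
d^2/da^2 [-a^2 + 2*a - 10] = -2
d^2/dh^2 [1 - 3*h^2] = -6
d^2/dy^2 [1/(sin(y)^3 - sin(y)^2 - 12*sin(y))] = (-9*sin(y)^3 + 11*sin(y)^2 + 32*sin(y) - 52 - 210/sin(y) + 72/sin(y)^2 + 288/sin(y)^3)/((sin(y) - 4)^3*(sin(y) + 3)^3)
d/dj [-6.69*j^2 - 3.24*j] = -13.38*j - 3.24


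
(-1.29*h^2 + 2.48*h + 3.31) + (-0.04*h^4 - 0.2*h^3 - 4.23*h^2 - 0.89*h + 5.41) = -0.04*h^4 - 0.2*h^3 - 5.52*h^2 + 1.59*h + 8.72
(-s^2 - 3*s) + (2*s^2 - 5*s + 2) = s^2 - 8*s + 2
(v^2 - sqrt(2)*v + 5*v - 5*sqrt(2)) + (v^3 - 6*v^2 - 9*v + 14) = v^3 - 5*v^2 - 4*v - sqrt(2)*v - 5*sqrt(2) + 14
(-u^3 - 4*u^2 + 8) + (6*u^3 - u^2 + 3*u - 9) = 5*u^3 - 5*u^2 + 3*u - 1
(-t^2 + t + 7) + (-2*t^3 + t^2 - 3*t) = -2*t^3 - 2*t + 7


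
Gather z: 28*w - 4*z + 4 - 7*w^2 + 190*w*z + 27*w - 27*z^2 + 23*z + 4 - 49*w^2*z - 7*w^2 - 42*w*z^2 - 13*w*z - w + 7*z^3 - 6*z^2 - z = -14*w^2 + 54*w + 7*z^3 + z^2*(-42*w - 33) + z*(-49*w^2 + 177*w + 18) + 8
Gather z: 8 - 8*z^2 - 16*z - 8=-8*z^2 - 16*z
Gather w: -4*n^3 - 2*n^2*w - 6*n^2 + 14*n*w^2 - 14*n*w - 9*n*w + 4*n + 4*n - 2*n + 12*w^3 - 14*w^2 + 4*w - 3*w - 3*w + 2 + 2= -4*n^3 - 6*n^2 + 6*n + 12*w^3 + w^2*(14*n - 14) + w*(-2*n^2 - 23*n - 2) + 4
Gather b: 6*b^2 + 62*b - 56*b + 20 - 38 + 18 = 6*b^2 + 6*b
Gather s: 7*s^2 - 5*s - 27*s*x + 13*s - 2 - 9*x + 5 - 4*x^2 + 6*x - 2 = 7*s^2 + s*(8 - 27*x) - 4*x^2 - 3*x + 1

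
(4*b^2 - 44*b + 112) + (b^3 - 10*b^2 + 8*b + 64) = b^3 - 6*b^2 - 36*b + 176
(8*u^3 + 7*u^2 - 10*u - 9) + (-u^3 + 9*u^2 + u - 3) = 7*u^3 + 16*u^2 - 9*u - 12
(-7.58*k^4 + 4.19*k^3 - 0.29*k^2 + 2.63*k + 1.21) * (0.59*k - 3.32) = -4.4722*k^5 + 27.6377*k^4 - 14.0819*k^3 + 2.5145*k^2 - 8.0177*k - 4.0172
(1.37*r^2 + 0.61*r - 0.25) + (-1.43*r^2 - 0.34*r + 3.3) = -0.0599999999999998*r^2 + 0.27*r + 3.05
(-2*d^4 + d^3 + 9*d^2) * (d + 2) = -2*d^5 - 3*d^4 + 11*d^3 + 18*d^2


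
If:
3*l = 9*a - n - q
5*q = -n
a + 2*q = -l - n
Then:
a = 5*q/12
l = 31*q/12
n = -5*q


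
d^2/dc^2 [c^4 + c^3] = 6*c*(2*c + 1)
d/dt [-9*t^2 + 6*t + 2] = 6 - 18*t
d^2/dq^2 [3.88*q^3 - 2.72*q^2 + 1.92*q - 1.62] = 23.28*q - 5.44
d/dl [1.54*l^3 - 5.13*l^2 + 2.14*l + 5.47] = 4.62*l^2 - 10.26*l + 2.14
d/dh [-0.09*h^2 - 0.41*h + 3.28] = -0.18*h - 0.41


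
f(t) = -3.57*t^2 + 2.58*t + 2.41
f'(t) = 2.58 - 7.14*t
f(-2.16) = -19.82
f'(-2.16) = 18.00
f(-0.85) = -2.36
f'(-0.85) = 8.65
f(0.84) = 2.06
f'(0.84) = -3.42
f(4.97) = -72.95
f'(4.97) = -32.91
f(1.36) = -0.68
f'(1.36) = -7.13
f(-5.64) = -125.70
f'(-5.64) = 42.85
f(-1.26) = -6.51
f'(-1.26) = 11.58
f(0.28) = 2.85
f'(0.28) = 0.58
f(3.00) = -21.98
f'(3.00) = -18.84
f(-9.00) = -309.98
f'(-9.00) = 66.84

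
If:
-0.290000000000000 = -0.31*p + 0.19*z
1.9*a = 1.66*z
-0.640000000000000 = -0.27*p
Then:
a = 2.05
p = 2.37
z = 2.34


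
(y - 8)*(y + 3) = y^2 - 5*y - 24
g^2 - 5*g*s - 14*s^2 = (g - 7*s)*(g + 2*s)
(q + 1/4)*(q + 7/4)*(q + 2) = q^3 + 4*q^2 + 71*q/16 + 7/8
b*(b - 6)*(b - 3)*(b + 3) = b^4 - 6*b^3 - 9*b^2 + 54*b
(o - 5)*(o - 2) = o^2 - 7*o + 10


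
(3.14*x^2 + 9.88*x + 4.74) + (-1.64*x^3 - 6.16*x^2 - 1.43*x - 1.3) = -1.64*x^3 - 3.02*x^2 + 8.45*x + 3.44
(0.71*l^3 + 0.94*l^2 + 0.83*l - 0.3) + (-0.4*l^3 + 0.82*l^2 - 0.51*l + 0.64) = 0.31*l^3 + 1.76*l^2 + 0.32*l + 0.34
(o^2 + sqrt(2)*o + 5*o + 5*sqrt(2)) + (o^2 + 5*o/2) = 2*o^2 + sqrt(2)*o + 15*o/2 + 5*sqrt(2)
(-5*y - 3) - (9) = -5*y - 12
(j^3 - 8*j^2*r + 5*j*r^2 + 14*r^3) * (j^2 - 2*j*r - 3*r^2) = j^5 - 10*j^4*r + 18*j^3*r^2 + 28*j^2*r^3 - 43*j*r^4 - 42*r^5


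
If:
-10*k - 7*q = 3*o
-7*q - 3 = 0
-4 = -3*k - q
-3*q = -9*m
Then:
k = 31/21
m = -1/7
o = -247/63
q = -3/7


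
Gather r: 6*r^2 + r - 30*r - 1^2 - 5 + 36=6*r^2 - 29*r + 30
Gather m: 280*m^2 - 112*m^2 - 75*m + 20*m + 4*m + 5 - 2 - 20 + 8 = 168*m^2 - 51*m - 9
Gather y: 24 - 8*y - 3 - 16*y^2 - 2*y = -16*y^2 - 10*y + 21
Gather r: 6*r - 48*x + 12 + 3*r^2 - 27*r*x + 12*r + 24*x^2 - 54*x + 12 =3*r^2 + r*(18 - 27*x) + 24*x^2 - 102*x + 24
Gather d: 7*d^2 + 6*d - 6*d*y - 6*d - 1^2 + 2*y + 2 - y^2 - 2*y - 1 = 7*d^2 - 6*d*y - y^2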